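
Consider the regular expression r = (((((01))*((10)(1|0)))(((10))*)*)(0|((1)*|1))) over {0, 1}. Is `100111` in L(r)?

Split as 100·111: ((((01))*((10)(1|0)))(((10))*)*) matches 100 and (0|((1)*|1)) matches 111.

yes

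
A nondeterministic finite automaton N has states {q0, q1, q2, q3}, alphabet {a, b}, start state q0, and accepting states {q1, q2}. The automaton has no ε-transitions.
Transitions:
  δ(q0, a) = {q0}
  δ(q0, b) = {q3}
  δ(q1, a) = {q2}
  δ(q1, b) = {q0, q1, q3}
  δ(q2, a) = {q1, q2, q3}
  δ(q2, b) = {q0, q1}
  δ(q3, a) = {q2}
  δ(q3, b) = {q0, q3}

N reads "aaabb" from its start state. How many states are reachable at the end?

2

Start: {q0}
read a: {q0}
read a: {q0}
read a: {q0}
read b: {q3}
read b: {q0, q3}
Final reachable set {q0, q3} has 2 states.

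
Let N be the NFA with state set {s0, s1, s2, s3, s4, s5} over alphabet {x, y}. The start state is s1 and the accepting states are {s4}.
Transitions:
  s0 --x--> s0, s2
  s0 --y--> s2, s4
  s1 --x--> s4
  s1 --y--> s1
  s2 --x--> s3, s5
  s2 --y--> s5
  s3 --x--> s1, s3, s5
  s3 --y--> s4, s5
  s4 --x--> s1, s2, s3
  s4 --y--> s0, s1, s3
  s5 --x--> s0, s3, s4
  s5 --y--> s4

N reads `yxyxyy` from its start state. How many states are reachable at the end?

Start: {s1}
read y: {s1}
read x: {s4}
read y: {s0, s1, s3}
read x: {s0, s1, s2, s3, s4, s5}
read y: {s0, s1, s2, s3, s4, s5}
read y: {s0, s1, s2, s3, s4, s5}
Final reachable set {s0, s1, s2, s3, s4, s5} has 6 states.

6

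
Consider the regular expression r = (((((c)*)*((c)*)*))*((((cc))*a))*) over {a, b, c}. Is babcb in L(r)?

No split of babcb into u·v has ((((c)*)*((c)*)*))* matching u and ((((cc))*a))* matching v.

no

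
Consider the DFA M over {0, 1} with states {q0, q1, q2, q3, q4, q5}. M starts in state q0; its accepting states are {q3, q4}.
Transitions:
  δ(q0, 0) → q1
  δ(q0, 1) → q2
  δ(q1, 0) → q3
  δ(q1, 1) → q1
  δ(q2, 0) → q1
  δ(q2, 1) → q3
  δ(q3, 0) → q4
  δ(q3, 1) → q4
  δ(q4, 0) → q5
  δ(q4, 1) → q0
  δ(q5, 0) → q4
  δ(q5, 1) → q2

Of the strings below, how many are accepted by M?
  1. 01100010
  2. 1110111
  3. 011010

1

01100010: rejected
1110111: accepted
011010: rejected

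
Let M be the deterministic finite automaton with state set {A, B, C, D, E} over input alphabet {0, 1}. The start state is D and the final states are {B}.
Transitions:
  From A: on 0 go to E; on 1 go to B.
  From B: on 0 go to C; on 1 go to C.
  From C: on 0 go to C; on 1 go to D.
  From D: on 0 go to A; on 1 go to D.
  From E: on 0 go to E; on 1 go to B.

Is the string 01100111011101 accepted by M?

accepted

D --0--> A
A --1--> B
B --1--> C
C --0--> C
C --0--> C
C --1--> D
D --1--> D
D --1--> D
D --0--> A
A --1--> B
B --1--> C
C --1--> D
D --0--> A
A --1--> B
End in state B, which is an accepting state.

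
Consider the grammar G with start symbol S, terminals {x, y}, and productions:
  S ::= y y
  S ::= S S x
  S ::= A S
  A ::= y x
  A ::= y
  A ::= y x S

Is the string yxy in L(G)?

no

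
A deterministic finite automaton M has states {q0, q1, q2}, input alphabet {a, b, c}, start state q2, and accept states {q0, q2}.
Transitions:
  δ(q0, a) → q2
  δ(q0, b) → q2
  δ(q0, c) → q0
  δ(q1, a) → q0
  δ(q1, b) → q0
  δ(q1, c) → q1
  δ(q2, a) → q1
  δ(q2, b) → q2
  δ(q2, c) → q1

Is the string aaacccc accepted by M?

q2 --a--> q1
q1 --a--> q0
q0 --a--> q2
q2 --c--> q1
q1 --c--> q1
q1 --c--> q1
q1 --c--> q1
End in state q1, which is not an accepting state.

rejected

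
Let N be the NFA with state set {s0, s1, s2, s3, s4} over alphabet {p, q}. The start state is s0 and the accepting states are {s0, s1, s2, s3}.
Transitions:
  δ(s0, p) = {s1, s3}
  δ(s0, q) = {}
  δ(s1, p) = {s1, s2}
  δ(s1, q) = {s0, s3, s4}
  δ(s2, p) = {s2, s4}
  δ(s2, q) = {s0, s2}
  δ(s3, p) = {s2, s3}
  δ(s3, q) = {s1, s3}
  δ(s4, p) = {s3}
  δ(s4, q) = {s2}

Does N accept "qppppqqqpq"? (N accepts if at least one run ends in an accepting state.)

Start: {s0}
read q: {}
The reachable set is empty and stays empty for the remaining 9 symbols.
Reachable ∩ accepting = {} — empty.

rejected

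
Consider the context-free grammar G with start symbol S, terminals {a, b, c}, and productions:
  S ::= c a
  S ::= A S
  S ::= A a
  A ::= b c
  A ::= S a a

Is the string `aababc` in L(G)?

no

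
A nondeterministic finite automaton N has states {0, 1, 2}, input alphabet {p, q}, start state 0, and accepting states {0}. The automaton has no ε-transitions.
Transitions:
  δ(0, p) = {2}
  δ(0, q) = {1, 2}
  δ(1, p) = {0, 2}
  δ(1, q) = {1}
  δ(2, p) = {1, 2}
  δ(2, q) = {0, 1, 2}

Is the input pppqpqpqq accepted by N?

accepted

Start: {0}
read p: {2}
read p: {1, 2}
read p: {0, 1, 2}
read q: {0, 1, 2}
read p: {0, 1, 2}
read q: {0, 1, 2}
read p: {0, 1, 2}
read q: {0, 1, 2}
read q: {0, 1, 2}
Reachable ∩ accepting = {0} — nonempty.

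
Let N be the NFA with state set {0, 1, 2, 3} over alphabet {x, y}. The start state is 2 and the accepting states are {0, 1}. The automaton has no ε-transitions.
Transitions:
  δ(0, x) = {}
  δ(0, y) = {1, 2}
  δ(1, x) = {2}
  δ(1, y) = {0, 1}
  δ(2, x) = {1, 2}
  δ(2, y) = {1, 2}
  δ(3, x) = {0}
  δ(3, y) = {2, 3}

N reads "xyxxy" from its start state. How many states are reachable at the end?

Start: {2}
read x: {1, 2}
read y: {0, 1, 2}
read x: {1, 2}
read x: {1, 2}
read y: {0, 1, 2}
Final reachable set {0, 1, 2} has 3 states.

3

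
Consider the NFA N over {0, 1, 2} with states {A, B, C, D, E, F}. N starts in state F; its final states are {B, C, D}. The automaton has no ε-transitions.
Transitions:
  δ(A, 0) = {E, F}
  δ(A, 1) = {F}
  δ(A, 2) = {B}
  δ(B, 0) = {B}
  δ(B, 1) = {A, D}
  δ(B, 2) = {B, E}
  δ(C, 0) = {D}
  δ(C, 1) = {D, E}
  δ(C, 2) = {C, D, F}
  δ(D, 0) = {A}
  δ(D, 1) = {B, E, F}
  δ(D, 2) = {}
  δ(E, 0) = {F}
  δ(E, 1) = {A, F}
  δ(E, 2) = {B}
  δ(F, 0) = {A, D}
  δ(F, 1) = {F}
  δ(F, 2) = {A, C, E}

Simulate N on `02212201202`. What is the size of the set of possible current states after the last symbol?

4

Start: {F}
read 0: {A, D}
read 2: {B}
read 2: {B, E}
read 1: {A, D, F}
read 2: {A, B, C, E}
read 2: {B, C, D, E, F}
read 0: {A, B, D, F}
read 1: {A, B, D, E, F}
read 2: {A, B, C, E}
read 0: {B, D, E, F}
read 2: {A, B, C, E}
Final reachable set {A, B, C, E} has 4 states.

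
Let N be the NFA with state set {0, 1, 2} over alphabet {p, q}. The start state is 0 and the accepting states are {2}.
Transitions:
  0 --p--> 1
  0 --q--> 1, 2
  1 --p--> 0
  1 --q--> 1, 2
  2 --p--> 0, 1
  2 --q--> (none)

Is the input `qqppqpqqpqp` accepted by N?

Start: {0}
read q: {1, 2}
read q: {1, 2}
read p: {0, 1}
read p: {0, 1}
read q: {1, 2}
read p: {0, 1}
read q: {1, 2}
read q: {1, 2}
read p: {0, 1}
read q: {1, 2}
read p: {0, 1}
Reachable ∩ accepting = {} — empty.

rejected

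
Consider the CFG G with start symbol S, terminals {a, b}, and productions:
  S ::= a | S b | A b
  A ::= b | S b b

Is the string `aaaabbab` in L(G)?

no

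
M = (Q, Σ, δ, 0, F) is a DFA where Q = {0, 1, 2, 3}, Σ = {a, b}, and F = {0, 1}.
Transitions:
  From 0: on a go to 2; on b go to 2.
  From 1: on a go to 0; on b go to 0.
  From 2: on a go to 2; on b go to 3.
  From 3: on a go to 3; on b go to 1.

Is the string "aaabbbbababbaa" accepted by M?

0 --a--> 2
2 --a--> 2
2 --a--> 2
2 --b--> 3
3 --b--> 1
1 --b--> 0
0 --b--> 2
2 --a--> 2
2 --b--> 3
3 --a--> 3
3 --b--> 1
1 --b--> 0
0 --a--> 2
2 --a--> 2
End in state 2, which is not an accepting state.

rejected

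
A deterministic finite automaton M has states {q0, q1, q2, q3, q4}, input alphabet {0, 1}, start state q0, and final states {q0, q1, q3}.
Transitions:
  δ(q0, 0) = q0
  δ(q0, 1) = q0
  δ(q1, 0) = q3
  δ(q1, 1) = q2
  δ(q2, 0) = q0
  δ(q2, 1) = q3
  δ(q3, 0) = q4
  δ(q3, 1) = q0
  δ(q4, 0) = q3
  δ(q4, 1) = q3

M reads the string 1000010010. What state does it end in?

q0 --1--> q0
q0 --0--> q0
q0 --0--> q0
q0 --0--> q0
q0 --0--> q0
q0 --1--> q0
q0 --0--> q0
q0 --0--> q0
q0 --1--> q0
q0 --0--> q0

q0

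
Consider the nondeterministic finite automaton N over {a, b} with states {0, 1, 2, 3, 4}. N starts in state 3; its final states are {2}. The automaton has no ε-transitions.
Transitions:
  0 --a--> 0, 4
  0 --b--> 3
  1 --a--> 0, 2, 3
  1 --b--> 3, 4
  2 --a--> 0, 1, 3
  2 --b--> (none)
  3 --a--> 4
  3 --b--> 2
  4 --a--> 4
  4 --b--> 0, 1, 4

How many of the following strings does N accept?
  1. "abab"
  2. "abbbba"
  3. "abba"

"abab": accepted
"abbbba": accepted
"abba": accepted

3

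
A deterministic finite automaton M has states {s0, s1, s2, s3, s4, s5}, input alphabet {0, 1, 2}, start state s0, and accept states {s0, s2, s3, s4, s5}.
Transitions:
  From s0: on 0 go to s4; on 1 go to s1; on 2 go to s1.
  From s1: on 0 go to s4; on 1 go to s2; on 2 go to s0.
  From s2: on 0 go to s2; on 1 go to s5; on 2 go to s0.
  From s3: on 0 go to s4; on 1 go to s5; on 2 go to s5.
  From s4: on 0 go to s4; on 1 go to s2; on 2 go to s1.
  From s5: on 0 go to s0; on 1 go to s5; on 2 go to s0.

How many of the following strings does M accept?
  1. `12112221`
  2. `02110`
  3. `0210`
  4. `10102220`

3

`12112221`: rejected
`02110`: accepted
`0210`: accepted
`10102220`: accepted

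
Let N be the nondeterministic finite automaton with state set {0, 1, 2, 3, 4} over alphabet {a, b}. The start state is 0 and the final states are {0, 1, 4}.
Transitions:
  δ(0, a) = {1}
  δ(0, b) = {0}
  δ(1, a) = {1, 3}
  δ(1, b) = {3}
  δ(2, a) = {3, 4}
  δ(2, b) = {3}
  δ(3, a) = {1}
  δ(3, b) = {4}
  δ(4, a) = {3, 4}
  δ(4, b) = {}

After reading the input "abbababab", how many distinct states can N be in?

Start: {0}
read a: {1}
read b: {3}
read b: {4}
read a: {3, 4}
read b: {4}
read a: {3, 4}
read b: {4}
read a: {3, 4}
read b: {4}
Final reachable set {4} has 1 state.

1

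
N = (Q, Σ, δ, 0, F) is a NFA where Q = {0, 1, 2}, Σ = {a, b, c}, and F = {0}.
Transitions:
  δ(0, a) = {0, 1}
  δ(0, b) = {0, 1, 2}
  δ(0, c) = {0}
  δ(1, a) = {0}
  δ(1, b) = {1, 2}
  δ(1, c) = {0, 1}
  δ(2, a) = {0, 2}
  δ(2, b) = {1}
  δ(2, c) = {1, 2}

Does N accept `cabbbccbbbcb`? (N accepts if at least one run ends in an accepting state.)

accepted

Start: {0}
read c: {0}
read a: {0, 1}
read b: {0, 1, 2}
read b: {0, 1, 2}
read b: {0, 1, 2}
read c: {0, 1, 2}
read c: {0, 1, 2}
read b: {0, 1, 2}
read b: {0, 1, 2}
read b: {0, 1, 2}
read c: {0, 1, 2}
read b: {0, 1, 2}
Reachable ∩ accepting = {0} — nonempty.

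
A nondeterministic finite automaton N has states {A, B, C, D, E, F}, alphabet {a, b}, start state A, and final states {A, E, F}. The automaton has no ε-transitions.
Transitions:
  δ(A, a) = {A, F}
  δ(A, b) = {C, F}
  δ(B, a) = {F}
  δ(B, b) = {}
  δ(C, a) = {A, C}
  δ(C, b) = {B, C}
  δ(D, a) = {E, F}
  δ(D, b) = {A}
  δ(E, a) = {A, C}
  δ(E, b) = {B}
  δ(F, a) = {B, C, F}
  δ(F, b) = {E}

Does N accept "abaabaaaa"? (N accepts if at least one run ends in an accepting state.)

accepted

Start: {A}
read a: {A, F}
read b: {C, E, F}
read a: {A, B, C, F}
read a: {A, B, C, F}
read b: {B, C, E, F}
read a: {A, B, C, F}
read a: {A, B, C, F}
read a: {A, B, C, F}
read a: {A, B, C, F}
Reachable ∩ accepting = {A, F} — nonempty.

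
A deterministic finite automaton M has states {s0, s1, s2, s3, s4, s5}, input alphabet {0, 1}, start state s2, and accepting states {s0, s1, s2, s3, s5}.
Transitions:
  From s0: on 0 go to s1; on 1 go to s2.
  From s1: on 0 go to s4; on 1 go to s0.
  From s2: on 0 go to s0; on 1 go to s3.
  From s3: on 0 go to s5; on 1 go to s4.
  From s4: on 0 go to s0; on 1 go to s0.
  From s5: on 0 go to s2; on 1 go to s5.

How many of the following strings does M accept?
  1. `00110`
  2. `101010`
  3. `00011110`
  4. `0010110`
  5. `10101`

5

`00110`: accepted
`101010`: accepted
`00011110`: accepted
`0010110`: accepted
`10101`: accepted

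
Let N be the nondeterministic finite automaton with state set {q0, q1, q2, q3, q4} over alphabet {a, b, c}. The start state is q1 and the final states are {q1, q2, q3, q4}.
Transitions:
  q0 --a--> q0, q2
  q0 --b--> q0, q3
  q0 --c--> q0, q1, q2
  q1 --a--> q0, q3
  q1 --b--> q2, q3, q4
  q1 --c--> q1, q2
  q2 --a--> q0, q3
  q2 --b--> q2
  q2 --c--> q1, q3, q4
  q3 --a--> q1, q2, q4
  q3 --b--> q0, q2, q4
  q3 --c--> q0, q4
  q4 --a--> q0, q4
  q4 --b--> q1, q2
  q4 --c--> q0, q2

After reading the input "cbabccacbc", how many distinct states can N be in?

Start: {q1}
read c: {q1, q2}
read b: {q2, q3, q4}
read a: {q0, q1, q2, q3, q4}
read b: {q0, q1, q2, q3, q4}
read c: {q0, q1, q2, q3, q4}
read c: {q0, q1, q2, q3, q4}
read a: {q0, q1, q2, q3, q4}
read c: {q0, q1, q2, q3, q4}
read b: {q0, q1, q2, q3, q4}
read c: {q0, q1, q2, q3, q4}
Final reachable set {q0, q1, q2, q3, q4} has 5 states.

5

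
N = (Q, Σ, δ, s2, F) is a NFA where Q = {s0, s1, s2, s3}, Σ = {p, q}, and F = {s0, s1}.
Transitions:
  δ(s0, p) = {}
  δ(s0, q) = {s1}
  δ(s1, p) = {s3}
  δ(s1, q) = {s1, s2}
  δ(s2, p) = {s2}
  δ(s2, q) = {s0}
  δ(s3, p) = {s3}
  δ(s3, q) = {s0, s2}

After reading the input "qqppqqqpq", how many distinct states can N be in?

Start: {s2}
read q: {s0}
read q: {s1}
read p: {s3}
read p: {s3}
read q: {s0, s2}
read q: {s0, s1}
read q: {s1, s2}
read p: {s2, s3}
read q: {s0, s2}
Final reachable set {s0, s2} has 2 states.

2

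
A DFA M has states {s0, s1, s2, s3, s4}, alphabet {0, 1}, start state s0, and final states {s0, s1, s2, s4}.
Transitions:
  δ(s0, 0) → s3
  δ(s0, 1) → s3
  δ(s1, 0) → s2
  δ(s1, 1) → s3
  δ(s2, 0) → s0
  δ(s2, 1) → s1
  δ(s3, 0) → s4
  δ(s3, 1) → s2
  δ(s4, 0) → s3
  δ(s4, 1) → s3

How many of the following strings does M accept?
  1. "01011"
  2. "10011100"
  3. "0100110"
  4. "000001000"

"01011": accepted
"10011100": rejected
"0100110": accepted
"000001000": accepted

3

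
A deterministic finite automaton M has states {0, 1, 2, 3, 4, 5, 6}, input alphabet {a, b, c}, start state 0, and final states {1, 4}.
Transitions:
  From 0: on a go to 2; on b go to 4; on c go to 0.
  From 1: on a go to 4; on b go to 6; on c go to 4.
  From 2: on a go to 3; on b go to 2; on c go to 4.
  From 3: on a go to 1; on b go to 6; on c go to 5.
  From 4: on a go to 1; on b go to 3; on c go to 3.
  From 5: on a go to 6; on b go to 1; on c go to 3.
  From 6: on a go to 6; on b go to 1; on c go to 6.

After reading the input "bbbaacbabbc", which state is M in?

0 --b--> 4
4 --b--> 3
3 --b--> 6
6 --a--> 6
6 --a--> 6
6 --c--> 6
6 --b--> 1
1 --a--> 4
4 --b--> 3
3 --b--> 6
6 --c--> 6

6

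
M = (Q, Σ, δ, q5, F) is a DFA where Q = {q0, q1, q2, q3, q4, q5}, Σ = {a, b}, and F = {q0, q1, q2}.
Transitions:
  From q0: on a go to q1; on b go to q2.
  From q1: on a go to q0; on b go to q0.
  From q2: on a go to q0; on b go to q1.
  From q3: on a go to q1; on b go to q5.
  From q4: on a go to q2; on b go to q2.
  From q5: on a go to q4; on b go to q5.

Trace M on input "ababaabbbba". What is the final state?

q5 --a--> q4
q4 --b--> q2
q2 --a--> q0
q0 --b--> q2
q2 --a--> q0
q0 --a--> q1
q1 --b--> q0
q0 --b--> q2
q2 --b--> q1
q1 --b--> q0
q0 --a--> q1

q1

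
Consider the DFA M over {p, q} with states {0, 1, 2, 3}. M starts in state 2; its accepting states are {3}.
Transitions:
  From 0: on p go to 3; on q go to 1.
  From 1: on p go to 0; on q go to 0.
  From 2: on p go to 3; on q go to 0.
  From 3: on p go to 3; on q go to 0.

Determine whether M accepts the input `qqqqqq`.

rejected

2 --q--> 0
0 --q--> 1
1 --q--> 0
0 --q--> 1
1 --q--> 0
0 --q--> 1
End in state 1, which is not an accepting state.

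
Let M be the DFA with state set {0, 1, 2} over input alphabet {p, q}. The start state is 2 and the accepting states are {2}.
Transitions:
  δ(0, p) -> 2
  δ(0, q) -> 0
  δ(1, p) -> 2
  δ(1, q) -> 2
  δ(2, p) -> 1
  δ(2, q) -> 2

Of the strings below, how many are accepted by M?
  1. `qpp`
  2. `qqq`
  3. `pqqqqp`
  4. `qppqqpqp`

`qpp`: accepted
`qqq`: accepted
`pqqqqp`: rejected
`qppqqpqp`: rejected

2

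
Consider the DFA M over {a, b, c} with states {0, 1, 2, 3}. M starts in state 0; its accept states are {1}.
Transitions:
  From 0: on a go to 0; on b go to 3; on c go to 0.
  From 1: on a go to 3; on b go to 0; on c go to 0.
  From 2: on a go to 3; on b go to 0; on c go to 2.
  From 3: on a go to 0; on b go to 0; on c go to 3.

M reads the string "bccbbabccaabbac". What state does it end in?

0 --b--> 3
3 --c--> 3
3 --c--> 3
3 --b--> 0
0 --b--> 3
3 --a--> 0
0 --b--> 3
3 --c--> 3
3 --c--> 3
3 --a--> 0
0 --a--> 0
0 --b--> 3
3 --b--> 0
0 --a--> 0
0 --c--> 0

0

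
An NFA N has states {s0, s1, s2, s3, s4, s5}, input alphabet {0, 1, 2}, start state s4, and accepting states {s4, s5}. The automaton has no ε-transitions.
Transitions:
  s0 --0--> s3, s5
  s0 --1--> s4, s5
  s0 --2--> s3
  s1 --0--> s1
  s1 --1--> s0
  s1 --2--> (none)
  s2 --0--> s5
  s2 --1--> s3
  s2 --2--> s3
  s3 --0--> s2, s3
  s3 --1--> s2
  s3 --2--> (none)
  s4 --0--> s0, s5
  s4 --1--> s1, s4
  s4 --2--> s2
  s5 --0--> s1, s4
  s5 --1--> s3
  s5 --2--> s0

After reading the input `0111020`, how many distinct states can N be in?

3

Start: {s4}
read 0: {s0, s5}
read 1: {s3, s4, s5}
read 1: {s1, s2, s3, s4}
read 1: {s0, s1, s2, s3, s4}
read 0: {s0, s1, s2, s3, s5}
read 2: {s0, s3}
read 0: {s2, s3, s5}
Final reachable set {s2, s3, s5} has 3 states.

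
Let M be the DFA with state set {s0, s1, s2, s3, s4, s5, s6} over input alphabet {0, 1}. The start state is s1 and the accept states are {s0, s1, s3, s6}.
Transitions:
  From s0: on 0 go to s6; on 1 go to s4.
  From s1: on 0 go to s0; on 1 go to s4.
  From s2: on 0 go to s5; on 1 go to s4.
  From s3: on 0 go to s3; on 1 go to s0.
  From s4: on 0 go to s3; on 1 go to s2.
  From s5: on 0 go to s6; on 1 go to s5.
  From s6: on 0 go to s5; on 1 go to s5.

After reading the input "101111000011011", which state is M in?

s4

s1 --1--> s4
s4 --0--> s3
s3 --1--> s0
s0 --1--> s4
s4 --1--> s2
s2 --1--> s4
s4 --0--> s3
s3 --0--> s3
s3 --0--> s3
s3 --0--> s3
s3 --1--> s0
s0 --1--> s4
s4 --0--> s3
s3 --1--> s0
s0 --1--> s4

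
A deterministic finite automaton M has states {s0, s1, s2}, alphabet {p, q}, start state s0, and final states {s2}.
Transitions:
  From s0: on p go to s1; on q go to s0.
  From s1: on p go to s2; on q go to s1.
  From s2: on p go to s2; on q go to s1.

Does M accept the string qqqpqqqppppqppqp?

accepted

s0 --q--> s0
s0 --q--> s0
s0 --q--> s0
s0 --p--> s1
s1 --q--> s1
s1 --q--> s1
s1 --q--> s1
s1 --p--> s2
s2 --p--> s2
s2 --p--> s2
s2 --p--> s2
s2 --q--> s1
s1 --p--> s2
s2 --p--> s2
s2 --q--> s1
s1 --p--> s2
End in state s2, which is an accepting state.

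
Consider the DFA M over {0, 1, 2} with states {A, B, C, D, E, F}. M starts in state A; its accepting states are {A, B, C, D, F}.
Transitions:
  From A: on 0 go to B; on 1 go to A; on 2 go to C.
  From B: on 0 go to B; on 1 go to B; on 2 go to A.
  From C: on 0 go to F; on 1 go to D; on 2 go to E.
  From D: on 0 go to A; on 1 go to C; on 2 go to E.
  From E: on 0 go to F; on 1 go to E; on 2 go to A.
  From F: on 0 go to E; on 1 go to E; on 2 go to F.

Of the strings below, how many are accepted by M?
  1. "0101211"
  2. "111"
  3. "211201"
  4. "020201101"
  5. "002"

4

"0101211": accepted
"111": accepted
"211201": rejected
"020201101": accepted
"002": accepted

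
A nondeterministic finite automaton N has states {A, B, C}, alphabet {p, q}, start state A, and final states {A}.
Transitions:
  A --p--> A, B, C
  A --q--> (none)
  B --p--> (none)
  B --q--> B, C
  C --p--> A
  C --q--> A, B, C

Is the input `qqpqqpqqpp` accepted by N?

rejected

Start: {A}
read q: {}
The reachable set is empty and stays empty for the remaining 9 symbols.
Reachable ∩ accepting = {} — empty.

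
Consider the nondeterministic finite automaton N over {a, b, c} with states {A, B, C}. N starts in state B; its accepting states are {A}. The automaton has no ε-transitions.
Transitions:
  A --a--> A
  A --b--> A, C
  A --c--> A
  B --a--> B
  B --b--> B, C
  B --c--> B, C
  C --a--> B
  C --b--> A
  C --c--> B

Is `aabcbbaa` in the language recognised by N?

accepted

Start: {B}
read a: {B}
read a: {B}
read b: {B, C}
read c: {B, C}
read b: {A, B, C}
read b: {A, B, C}
read a: {A, B}
read a: {A, B}
Reachable ∩ accepting = {A} — nonempty.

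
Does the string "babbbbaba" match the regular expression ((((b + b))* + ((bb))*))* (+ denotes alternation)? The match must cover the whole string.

babbbbaba cannot be split into zero or more pieces each matching (((b+b))*+((bb))*).

no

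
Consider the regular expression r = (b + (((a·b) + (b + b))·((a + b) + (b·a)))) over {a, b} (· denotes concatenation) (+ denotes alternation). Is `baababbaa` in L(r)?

Neither b nor (((a·b)+(b+b))·((a+b)+(b·a))) matches baababbaa.

no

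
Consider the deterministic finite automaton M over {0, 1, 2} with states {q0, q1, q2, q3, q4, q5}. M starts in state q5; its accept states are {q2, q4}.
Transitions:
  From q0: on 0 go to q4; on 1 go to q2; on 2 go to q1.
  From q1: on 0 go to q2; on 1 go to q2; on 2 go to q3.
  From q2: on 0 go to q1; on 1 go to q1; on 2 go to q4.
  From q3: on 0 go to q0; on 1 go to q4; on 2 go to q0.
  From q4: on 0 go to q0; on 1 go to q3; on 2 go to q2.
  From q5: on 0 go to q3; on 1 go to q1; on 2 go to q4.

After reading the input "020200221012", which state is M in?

q5 --0--> q3
q3 --2--> q0
q0 --0--> q4
q4 --2--> q2
q2 --0--> q1
q1 --0--> q2
q2 --2--> q4
q4 --2--> q2
q2 --1--> q1
q1 --0--> q2
q2 --1--> q1
q1 --2--> q3

q3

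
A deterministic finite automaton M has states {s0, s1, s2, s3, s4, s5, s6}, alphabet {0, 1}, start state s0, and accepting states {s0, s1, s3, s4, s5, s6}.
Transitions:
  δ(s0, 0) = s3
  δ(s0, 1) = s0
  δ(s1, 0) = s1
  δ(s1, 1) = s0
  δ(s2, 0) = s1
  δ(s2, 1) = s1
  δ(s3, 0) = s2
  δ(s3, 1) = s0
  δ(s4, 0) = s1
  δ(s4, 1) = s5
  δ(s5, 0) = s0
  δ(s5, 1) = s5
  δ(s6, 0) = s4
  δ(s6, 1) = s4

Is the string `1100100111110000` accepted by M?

s0 --1--> s0
s0 --1--> s0
s0 --0--> s3
s3 --0--> s2
s2 --1--> s1
s1 --0--> s1
s1 --0--> s1
s1 --1--> s0
s0 --1--> s0
s0 --1--> s0
s0 --1--> s0
s0 --1--> s0
s0 --0--> s3
s3 --0--> s2
s2 --0--> s1
s1 --0--> s1
End in state s1, which is an accepting state.

accepted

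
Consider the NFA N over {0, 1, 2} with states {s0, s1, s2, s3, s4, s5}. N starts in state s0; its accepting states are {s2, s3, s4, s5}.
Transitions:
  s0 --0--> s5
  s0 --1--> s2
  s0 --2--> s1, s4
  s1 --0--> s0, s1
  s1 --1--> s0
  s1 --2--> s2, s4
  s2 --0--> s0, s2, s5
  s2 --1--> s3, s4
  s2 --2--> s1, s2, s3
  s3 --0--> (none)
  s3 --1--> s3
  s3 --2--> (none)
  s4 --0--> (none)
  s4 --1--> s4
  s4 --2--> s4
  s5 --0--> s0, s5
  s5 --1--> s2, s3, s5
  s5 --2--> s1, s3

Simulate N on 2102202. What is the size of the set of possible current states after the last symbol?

4

Start: {s0}
read 2: {s1, s4}
read 1: {s0, s4}
read 0: {s5}
read 2: {s1, s3}
read 2: {s2, s4}
read 0: {s0, s2, s5}
read 2: {s1, s2, s3, s4}
Final reachable set {s1, s2, s3, s4} has 4 states.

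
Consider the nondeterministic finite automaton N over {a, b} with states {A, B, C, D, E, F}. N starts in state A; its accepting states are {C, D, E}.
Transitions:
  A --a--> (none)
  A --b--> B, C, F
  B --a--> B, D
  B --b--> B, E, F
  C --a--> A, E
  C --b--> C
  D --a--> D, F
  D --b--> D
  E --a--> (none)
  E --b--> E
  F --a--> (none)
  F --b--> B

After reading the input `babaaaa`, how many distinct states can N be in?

Start: {A}
read b: {B, C, F}
read a: {A, B, D, E}
read b: {B, C, D, E, F}
read a: {A, B, D, E, F}
read a: {B, D, F}
read a: {B, D, F}
read a: {B, D, F}
Final reachable set {B, D, F} has 3 states.

3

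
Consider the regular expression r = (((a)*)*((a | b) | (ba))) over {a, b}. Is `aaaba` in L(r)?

Split as aaa·ba: ((a)*)* matches aaa and ((a|b)|(ba)) matches ba.

yes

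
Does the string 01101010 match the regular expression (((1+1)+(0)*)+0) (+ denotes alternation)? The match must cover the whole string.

Neither ((1+1)+(0)*) nor 0 matches 01101010.

no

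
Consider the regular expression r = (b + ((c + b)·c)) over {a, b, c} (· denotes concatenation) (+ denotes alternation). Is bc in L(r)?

yes

The right alternative ((c+b)·c) matches bc.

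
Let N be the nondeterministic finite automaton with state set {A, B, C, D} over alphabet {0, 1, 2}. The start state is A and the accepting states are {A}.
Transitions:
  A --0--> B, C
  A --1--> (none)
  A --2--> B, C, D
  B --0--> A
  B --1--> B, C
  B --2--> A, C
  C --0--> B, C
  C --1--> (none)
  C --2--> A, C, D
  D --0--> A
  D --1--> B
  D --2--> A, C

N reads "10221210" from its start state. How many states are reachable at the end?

Start: {A}
read 1: {}
The reachable set is empty and stays empty for the remaining 7 symbols.
Final reachable set {} has 0 states.

0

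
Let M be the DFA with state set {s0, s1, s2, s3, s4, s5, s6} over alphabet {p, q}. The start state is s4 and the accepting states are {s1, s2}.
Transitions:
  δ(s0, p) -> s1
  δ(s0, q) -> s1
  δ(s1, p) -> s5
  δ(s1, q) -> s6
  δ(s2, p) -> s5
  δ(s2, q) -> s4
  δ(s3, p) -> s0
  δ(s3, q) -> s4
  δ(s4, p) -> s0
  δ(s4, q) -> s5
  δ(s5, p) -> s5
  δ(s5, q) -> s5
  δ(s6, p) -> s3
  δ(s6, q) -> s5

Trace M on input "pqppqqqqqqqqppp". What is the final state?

s5

s4 --p--> s0
s0 --q--> s1
s1 --p--> s5
s5 --p--> s5
s5 --q--> s5
s5 --q--> s5
s5 --q--> s5
s5 --q--> s5
s5 --q--> s5
s5 --q--> s5
s5 --q--> s5
s5 --q--> s5
s5 --p--> s5
s5 --p--> s5
s5 --p--> s5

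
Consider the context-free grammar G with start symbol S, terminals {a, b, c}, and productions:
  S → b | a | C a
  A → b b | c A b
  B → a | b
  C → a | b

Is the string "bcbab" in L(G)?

no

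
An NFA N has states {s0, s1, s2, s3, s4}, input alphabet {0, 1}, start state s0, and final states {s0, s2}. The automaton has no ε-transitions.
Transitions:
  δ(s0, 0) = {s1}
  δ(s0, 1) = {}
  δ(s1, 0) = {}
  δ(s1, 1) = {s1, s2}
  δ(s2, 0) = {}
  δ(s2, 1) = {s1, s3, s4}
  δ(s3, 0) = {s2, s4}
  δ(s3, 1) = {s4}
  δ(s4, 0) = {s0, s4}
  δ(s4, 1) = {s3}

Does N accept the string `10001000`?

Start: {s0}
read 1: {}
The reachable set is empty and stays empty for the remaining 7 symbols.
Reachable ∩ accepting = {} — empty.

rejected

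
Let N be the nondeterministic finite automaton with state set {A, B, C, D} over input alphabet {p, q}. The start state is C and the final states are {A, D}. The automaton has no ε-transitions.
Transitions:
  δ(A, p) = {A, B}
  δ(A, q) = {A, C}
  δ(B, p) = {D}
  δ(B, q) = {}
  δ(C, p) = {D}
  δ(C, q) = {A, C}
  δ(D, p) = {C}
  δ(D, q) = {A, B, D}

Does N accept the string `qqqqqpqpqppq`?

accepted

Start: {C}
read q: {A, C}
read q: {A, C}
read q: {A, C}
read q: {A, C}
read q: {A, C}
read p: {A, B, D}
read q: {A, B, C, D}
read p: {A, B, C, D}
read q: {A, B, C, D}
read p: {A, B, C, D}
read p: {A, B, C, D}
read q: {A, B, C, D}
Reachable ∩ accepting = {A, D} — nonempty.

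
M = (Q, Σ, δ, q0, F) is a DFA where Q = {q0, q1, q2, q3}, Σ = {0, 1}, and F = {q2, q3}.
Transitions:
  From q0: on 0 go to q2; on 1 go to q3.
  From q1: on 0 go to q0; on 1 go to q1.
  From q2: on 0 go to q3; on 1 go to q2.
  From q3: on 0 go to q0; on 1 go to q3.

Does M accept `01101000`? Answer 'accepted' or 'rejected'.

accepted

q0 --0--> q2
q2 --1--> q2
q2 --1--> q2
q2 --0--> q3
q3 --1--> q3
q3 --0--> q0
q0 --0--> q2
q2 --0--> q3
End in state q3, which is an accepting state.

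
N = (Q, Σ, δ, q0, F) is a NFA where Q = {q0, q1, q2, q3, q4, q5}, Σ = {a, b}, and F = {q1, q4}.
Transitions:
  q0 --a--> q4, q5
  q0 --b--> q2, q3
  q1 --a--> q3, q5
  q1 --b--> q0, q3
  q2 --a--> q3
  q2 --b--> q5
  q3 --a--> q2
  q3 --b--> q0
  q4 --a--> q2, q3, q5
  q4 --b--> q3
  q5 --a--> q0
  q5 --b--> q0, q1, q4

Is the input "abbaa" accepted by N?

Start: {q0}
read a: {q4, q5}
read b: {q0, q1, q3, q4}
read b: {q0, q2, q3}
read a: {q2, q3, q4, q5}
read a: {q0, q2, q3, q5}
Reachable ∩ accepting = {} — empty.

rejected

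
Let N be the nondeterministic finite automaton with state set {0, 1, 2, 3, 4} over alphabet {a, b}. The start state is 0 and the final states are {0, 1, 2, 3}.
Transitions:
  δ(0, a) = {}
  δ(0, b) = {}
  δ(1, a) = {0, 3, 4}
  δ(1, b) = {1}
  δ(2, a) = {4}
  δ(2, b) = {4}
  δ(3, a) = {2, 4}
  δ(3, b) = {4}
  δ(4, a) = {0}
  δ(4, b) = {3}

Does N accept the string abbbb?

Start: {0}
read a: {}
The reachable set is empty and stays empty for the remaining 4 symbols.
Reachable ∩ accepting = {} — empty.

rejected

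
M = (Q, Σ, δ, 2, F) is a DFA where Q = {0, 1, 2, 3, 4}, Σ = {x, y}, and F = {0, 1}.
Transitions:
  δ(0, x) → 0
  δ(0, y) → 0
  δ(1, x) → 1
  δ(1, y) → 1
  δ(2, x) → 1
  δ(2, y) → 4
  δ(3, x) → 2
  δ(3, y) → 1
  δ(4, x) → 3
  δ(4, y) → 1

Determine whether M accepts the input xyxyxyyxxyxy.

2 --x--> 1
1 --y--> 1
1 --x--> 1
1 --y--> 1
1 --x--> 1
1 --y--> 1
1 --y--> 1
1 --x--> 1
1 --x--> 1
1 --y--> 1
1 --x--> 1
1 --y--> 1
End in state 1, which is an accepting state.

accepted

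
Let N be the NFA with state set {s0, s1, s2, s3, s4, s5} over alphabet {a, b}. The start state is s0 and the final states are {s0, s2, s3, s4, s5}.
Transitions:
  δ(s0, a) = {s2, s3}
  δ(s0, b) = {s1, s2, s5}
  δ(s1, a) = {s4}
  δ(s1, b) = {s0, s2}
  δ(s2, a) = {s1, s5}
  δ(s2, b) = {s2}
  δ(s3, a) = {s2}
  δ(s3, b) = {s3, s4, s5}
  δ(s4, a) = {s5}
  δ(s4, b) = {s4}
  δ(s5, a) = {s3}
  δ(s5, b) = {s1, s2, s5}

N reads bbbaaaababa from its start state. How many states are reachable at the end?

Start: {s0}
read b: {s1, s2, s5}
read b: {s0, s1, s2, s5}
read b: {s0, s1, s2, s5}
read a: {s1, s2, s3, s4, s5}
read a: {s1, s2, s3, s4, s5}
read a: {s1, s2, s3, s4, s5}
read a: {s1, s2, s3, s4, s5}
read b: {s0, s1, s2, s3, s4, s5}
read a: {s1, s2, s3, s4, s5}
read b: {s0, s1, s2, s3, s4, s5}
read a: {s1, s2, s3, s4, s5}
Final reachable set {s1, s2, s3, s4, s5} has 5 states.

5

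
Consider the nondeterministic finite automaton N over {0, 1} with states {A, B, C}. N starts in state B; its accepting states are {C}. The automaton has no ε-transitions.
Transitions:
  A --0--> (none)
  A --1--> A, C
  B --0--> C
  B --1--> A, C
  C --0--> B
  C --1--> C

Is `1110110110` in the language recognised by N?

Start: {B}
read 1: {A, C}
read 1: {A, C}
read 1: {A, C}
read 0: {B}
read 1: {A, C}
read 1: {A, C}
read 0: {B}
read 1: {A, C}
read 1: {A, C}
read 0: {B}
Reachable ∩ accepting = {} — empty.

rejected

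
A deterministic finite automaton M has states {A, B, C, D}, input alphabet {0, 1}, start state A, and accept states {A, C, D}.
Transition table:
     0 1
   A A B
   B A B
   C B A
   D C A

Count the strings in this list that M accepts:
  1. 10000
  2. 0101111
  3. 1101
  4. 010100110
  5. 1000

10000: accepted
0101111: rejected
1101: rejected
010100110: accepted
1000: accepted

3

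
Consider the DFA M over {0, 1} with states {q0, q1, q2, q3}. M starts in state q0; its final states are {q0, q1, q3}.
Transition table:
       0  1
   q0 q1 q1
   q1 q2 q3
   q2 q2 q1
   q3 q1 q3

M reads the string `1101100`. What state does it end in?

q2

q0 --1--> q1
q1 --1--> q3
q3 --0--> q1
q1 --1--> q3
q3 --1--> q3
q3 --0--> q1
q1 --0--> q2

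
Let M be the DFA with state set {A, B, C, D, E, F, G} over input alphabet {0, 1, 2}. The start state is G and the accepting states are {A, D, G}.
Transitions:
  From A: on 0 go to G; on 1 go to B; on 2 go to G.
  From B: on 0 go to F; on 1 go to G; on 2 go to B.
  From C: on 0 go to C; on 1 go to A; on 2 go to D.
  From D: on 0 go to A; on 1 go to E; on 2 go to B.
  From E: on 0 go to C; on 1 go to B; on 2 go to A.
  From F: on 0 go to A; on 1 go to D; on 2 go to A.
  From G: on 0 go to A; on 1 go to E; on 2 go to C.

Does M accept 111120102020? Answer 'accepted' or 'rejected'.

G --1--> E
E --1--> B
B --1--> G
G --1--> E
E --2--> A
A --0--> G
G --1--> E
E --0--> C
C --2--> D
D --0--> A
A --2--> G
G --0--> A
End in state A, which is an accepting state.

accepted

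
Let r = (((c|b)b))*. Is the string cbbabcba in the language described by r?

no

cbbabcba cannot be split into zero or more pieces each matching ((c|b)b).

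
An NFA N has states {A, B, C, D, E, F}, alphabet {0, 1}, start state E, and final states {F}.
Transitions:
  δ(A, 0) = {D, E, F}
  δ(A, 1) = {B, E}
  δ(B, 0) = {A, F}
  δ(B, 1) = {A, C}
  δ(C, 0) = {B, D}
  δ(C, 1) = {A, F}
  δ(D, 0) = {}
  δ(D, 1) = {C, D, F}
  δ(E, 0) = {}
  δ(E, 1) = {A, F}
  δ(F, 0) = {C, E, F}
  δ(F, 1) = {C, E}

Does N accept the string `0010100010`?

Start: {E}
read 0: {}
The reachable set is empty and stays empty for the remaining 9 symbols.
Reachable ∩ accepting = {} — empty.

rejected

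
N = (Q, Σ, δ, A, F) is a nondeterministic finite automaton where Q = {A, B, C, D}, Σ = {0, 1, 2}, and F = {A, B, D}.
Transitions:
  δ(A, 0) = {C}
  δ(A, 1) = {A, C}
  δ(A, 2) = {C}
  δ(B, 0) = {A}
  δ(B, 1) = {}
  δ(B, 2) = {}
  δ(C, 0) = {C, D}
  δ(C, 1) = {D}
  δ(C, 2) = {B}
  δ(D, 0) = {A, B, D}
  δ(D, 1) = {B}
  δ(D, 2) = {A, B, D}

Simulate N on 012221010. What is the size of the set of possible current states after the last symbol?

4

Start: {A}
read 0: {C}
read 1: {D}
read 2: {A, B, D}
read 2: {A, B, C, D}
read 2: {A, B, C, D}
read 1: {A, B, C, D}
read 0: {A, B, C, D}
read 1: {A, B, C, D}
read 0: {A, B, C, D}
Final reachable set {A, B, C, D} has 4 states.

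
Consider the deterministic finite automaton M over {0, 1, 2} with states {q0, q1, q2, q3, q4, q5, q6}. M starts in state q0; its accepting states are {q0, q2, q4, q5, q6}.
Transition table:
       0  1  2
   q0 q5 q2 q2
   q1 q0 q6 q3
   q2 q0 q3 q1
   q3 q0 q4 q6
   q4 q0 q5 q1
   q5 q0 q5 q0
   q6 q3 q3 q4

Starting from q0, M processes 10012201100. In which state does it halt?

q5

q0 --1--> q2
q2 --0--> q0
q0 --0--> q5
q5 --1--> q5
q5 --2--> q0
q0 --2--> q2
q2 --0--> q0
q0 --1--> q2
q2 --1--> q3
q3 --0--> q0
q0 --0--> q5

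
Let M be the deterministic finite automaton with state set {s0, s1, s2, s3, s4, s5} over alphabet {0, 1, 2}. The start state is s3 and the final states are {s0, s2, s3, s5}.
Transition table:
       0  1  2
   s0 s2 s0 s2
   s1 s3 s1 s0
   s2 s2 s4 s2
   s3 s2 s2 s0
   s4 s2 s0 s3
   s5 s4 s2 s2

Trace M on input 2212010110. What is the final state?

s3 --2--> s0
s0 --2--> s2
s2 --1--> s4
s4 --2--> s3
s3 --0--> s2
s2 --1--> s4
s4 --0--> s2
s2 --1--> s4
s4 --1--> s0
s0 --0--> s2

s2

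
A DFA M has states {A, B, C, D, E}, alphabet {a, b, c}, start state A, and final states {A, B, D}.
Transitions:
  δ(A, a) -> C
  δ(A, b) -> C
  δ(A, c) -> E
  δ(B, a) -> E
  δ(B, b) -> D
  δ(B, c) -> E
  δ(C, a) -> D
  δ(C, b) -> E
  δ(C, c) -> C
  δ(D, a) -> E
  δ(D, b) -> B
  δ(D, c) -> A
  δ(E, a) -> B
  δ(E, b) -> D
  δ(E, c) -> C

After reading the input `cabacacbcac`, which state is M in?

A

A --c--> E
E --a--> B
B --b--> D
D --a--> E
E --c--> C
C --a--> D
D --c--> A
A --b--> C
C --c--> C
C --a--> D
D --c--> A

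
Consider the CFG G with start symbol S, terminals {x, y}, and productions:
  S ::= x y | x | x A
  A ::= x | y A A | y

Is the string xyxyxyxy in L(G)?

S ⇒ xA ⇒ xyAA ⇒ xyxA ⇒ xyxyAA ⇒ xyxyxA ⇒ xyxyxyAA ⇒ xyxyxyxA ⇒ xyxyxyxy

yes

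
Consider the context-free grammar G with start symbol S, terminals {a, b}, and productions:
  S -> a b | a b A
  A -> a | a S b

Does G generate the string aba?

yes

S ⇒ abA ⇒ aba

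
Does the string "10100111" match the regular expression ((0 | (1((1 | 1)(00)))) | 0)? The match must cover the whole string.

Neither (0|(1((1|1)(00)))) nor 0 matches 10100111.

no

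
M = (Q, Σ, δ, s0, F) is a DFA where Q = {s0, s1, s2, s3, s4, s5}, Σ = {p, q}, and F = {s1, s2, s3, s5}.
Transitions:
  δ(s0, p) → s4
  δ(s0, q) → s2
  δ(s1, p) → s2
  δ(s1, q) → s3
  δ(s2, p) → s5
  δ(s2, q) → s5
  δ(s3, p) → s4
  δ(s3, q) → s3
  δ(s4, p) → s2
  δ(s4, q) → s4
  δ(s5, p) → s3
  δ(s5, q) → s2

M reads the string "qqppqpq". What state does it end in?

s5

s0 --q--> s2
s2 --q--> s5
s5 --p--> s3
s3 --p--> s4
s4 --q--> s4
s4 --p--> s2
s2 --q--> s5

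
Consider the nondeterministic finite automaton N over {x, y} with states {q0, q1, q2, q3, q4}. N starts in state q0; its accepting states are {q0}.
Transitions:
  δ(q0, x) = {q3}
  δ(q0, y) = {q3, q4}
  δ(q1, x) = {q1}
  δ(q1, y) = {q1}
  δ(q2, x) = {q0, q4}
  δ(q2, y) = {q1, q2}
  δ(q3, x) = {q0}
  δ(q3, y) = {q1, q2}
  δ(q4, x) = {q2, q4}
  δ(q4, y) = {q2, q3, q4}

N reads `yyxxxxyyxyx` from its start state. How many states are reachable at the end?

Start: {q0}
read y: {q3, q4}
read y: {q1, q2, q3, q4}
read x: {q0, q1, q2, q4}
read x: {q0, q1, q2, q3, q4}
read x: {q0, q1, q2, q3, q4}
read x: {q0, q1, q2, q3, q4}
read y: {q1, q2, q3, q4}
read y: {q1, q2, q3, q4}
read x: {q0, q1, q2, q4}
read y: {q1, q2, q3, q4}
read x: {q0, q1, q2, q4}
Final reachable set {q0, q1, q2, q4} has 4 states.

4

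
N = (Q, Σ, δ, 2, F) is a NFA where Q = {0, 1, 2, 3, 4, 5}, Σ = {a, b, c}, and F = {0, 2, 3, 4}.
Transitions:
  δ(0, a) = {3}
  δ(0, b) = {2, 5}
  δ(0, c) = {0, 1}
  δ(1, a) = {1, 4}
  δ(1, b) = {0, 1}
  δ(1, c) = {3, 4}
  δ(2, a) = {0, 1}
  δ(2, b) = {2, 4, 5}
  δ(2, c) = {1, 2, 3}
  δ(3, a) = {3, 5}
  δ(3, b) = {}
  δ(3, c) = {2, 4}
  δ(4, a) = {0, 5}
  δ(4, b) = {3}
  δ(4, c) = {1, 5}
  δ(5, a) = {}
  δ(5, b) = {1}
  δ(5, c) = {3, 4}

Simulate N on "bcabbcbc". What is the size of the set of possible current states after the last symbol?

6

Start: {2}
read b: {2, 4, 5}
read c: {1, 2, 3, 4, 5}
read a: {0, 1, 3, 4, 5}
read b: {0, 1, 2, 3, 5}
read b: {0, 1, 2, 4, 5}
read c: {0, 1, 2, 3, 4, 5}
read b: {0, 1, 2, 3, 4, 5}
read c: {0, 1, 2, 3, 4, 5}
Final reachable set {0, 1, 2, 3, 4, 5} has 6 states.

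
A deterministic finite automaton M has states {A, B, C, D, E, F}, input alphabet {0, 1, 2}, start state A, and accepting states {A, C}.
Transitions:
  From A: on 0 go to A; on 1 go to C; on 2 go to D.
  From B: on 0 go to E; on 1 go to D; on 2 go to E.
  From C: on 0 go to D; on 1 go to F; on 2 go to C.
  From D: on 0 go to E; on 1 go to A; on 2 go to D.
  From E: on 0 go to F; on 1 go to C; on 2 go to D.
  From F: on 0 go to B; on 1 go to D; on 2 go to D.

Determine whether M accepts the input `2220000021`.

A --2--> D
D --2--> D
D --2--> D
D --0--> E
E --0--> F
F --0--> B
B --0--> E
E --0--> F
F --2--> D
D --1--> A
End in state A, which is an accepting state.

accepted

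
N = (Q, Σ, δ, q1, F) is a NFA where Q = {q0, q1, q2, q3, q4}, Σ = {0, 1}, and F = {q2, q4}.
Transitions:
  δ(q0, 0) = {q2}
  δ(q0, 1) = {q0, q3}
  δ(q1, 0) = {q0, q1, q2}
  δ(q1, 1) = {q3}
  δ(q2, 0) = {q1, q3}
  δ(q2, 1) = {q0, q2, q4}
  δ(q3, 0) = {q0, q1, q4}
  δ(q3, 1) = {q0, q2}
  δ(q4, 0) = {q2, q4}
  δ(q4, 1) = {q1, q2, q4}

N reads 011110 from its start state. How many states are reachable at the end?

Start: {q1}
read 0: {q0, q1, q2}
read 1: {q0, q2, q3, q4}
read 1: {q0, q1, q2, q3, q4}
read 1: {q0, q1, q2, q3, q4}
read 1: {q0, q1, q2, q3, q4}
read 0: {q0, q1, q2, q3, q4}
Final reachable set {q0, q1, q2, q3, q4} has 5 states.

5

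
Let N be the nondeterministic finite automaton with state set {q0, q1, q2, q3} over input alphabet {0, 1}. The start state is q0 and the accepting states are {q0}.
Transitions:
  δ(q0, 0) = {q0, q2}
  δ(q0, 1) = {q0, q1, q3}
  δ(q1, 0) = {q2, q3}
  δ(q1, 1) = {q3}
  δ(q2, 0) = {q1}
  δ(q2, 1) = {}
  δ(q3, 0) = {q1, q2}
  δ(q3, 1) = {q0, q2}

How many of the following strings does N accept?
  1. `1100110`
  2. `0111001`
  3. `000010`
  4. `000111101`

`1100110`: accepted
`0111001`: accepted
`000010`: accepted
`000111101`: accepted

4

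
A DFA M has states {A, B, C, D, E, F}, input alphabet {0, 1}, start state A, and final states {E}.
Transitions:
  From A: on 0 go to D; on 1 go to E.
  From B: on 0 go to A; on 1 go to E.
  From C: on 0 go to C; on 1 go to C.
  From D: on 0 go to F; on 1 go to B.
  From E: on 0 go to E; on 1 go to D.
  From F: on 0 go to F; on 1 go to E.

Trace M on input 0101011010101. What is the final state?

E

A --0--> D
D --1--> B
B --0--> A
A --1--> E
E --0--> E
E --1--> D
D --1--> B
B --0--> A
A --1--> E
E --0--> E
E --1--> D
D --0--> F
F --1--> E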